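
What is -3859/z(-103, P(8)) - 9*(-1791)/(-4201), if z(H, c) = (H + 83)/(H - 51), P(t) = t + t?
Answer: -1248458933/42010 ≈ -29718.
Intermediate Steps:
P(t) = 2*t
z(H, c) = (83 + H)/(-51 + H)
-3859/z(-103, P(8)) - 9*(-1791)/(-4201) = -3859*(-51 - 103)/(83 - 103) - 9*(-1791)/(-4201) = -3859/(-20/(-154)) + 16119*(-1/4201) = -3859/((-1/154*(-20))) - 16119/4201 = -3859/10/77 - 16119/4201 = -3859*77/10 - 16119/4201 = -297143/10 - 16119/4201 = -1248458933/42010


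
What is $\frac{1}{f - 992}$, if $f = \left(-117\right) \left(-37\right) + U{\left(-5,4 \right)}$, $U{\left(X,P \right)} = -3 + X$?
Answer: $\frac{1}{3329} \approx 0.00030039$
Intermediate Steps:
$f = 4321$ ($f = \left(-117\right) \left(-37\right) - 8 = 4329 - 8 = 4321$)
$\frac{1}{f - 992} = \frac{1}{4321 - 992} = \frac{1}{3329}$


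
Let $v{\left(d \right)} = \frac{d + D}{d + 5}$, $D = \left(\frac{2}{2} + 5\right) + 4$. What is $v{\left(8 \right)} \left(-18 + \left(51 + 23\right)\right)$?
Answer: $\frac{1008}{13} \approx 77.538$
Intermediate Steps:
$D = 10$ ($D = \left(2 \cdot \frac{1}{2} + 5\right) + 4 = \left(1 + 5\right) + 4 = 6 + 4 = 10$)
$v{\left(d \right)} = \frac{10 + d}{5 + d}$ ($v{\left(d \right)} = \frac{d + 10}{d + 5} = \frac{10 + d}{5 + d}$)
$v{\left(8 \right)} \left(-18 + \left(51 + 23\right)\right) = \frac{10 + 8}{5 + 8} \left(-18 + \left(51 + 23\right)\right) = \frac{1}{13} \cdot 18 \left(-18 + 74\right) = \frac{1}{13} \cdot 18 \cdot 56 = \frac{18}{13} \cdot 56 = \frac{1008}{13}$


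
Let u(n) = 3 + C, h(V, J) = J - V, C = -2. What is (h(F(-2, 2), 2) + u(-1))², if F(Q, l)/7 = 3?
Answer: 324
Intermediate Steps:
F(Q, l) = 21 (F(Q, l) = 7*3 = 21)
u(n) = 1 (u(n) = 3 - 2 = 1)
(h(F(-2, 2), 2) + u(-1))² = ((2 - 1*21) + 1)² = ((2 - 21) + 1)² = (-19 + 1)² = (-18)² = 324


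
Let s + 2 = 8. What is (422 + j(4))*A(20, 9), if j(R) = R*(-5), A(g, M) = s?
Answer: 2412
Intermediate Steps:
s = 6 (s = -2 + 8 = 6)
A(g, M) = 6
j(R) = -5*R
(422 + j(4))*A(20, 9) = (422 - 5*4)*6 = (422 - 20)*6 = 402*6 = 2412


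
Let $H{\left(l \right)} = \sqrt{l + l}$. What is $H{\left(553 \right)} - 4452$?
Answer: $-4452 + \sqrt{1106} \approx -4418.7$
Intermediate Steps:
$H{\left(l \right)} = \sqrt{2} \sqrt{l}$ ($H{\left(l \right)} = \sqrt{2 l} = \sqrt{2} \sqrt{l}$)
$H{\left(553 \right)} - 4452 = \sqrt{2} \sqrt{553} - 4452 = \sqrt{1106} - 4452 = -4452 + \sqrt{1106}$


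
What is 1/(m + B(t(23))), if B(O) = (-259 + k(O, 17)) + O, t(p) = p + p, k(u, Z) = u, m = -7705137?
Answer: -1/7705304 ≈ -1.2978e-7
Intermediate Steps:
t(p) = 2*p
B(O) = -259 + 2*O (B(O) = (-259 + O) + O = -259 + 2*O)
1/(m + B(t(23))) = 1/(-7705137 + (-259 + 2*(2*23))) = 1/(-7705137 + (-259 + 2*46)) = 1/(-7705137 + (-259 + 92)) = 1/(-7705137 - 167) = 1/(-7705304) = -1/7705304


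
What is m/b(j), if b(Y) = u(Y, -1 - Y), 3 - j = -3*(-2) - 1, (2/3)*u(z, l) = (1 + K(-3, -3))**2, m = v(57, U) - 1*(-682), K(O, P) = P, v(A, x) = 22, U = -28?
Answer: 352/3 ≈ 117.33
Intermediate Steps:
m = 704 (m = 22 - 1*(-682) = 22 + 682 = 704)
u(z, l) = 6 (u(z, l) = 3*(1 - 3)**2/2 = (3/2)*(-2)**2 = (3/2)*4 = 6)
j = -2 (j = 3 - (-3*(-2) - 1) = 3 - (6 - 1) = 3 - 1*5 = 3 - 5 = -2)
b(Y) = 6
m/b(j) = 704/6 = 704*(1/6) = 352/3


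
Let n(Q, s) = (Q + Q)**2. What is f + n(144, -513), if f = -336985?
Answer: -254041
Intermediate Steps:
n(Q, s) = 4*Q**2 (n(Q, s) = (2*Q)**2 = 4*Q**2)
f + n(144, -513) = -336985 + 4*144**2 = -336985 + 4*20736 = -336985 + 82944 = -254041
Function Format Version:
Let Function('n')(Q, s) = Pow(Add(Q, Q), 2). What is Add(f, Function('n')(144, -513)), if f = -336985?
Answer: -254041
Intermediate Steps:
Function('n')(Q, s) = Mul(4, Pow(Q, 2)) (Function('n')(Q, s) = Pow(Mul(2, Q), 2) = Mul(4, Pow(Q, 2)))
Add(f, Function('n')(144, -513)) = Add(-336985, Mul(4, Pow(144, 2))) = Add(-336985, Mul(4, 20736)) = Add(-336985, 82944) = -254041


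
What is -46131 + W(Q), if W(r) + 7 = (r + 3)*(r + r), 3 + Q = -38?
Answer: -43022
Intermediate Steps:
Q = -41 (Q = -3 - 38 = -41)
W(r) = -7 + 2*r*(3 + r) (W(r) = -7 + (r + 3)*(r + r) = -7 + (3 + r)*(2*r) = -7 + 2*r*(3 + r))
-46131 + W(Q) = -46131 + (-7 + 2*(-41)**2 + 6*(-41)) = -46131 + (-7 + 2*1681 - 246) = -46131 + (-7 + 3362 - 246) = -46131 + 3109 = -43022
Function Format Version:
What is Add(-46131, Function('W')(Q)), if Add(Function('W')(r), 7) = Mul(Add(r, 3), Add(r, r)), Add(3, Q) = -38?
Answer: -43022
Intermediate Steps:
Q = -41 (Q = Add(-3, -38) = -41)
Function('W')(r) = Add(-7, Mul(2, r, Add(3, r))) (Function('W')(r) = Add(-7, Mul(Add(r, 3), Add(r, r))) = Add(-7, Mul(Add(3, r), Mul(2, r))) = Add(-7, Mul(2, r, Add(3, r))))
Add(-46131, Function('W')(Q)) = Add(-46131, Add(-7, Mul(2, Pow(-41, 2)), Mul(6, -41))) = Add(-46131, Add(-7, Mul(2, 1681), -246)) = Add(-46131, Add(-7, 3362, -246)) = Add(-46131, 3109) = -43022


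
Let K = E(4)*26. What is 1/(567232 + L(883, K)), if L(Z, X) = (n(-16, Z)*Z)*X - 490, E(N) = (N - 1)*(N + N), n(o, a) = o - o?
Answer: 1/566742 ≈ 1.7645e-6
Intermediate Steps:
n(o, a) = 0
E(N) = 2*N*(-1 + N) (E(N) = (-1 + N)*(2*N) = 2*N*(-1 + N))
K = 624 (K = (2*4*(-1 + 4))*26 = (2*4*3)*26 = 24*26 = 624)
L(Z, X) = -490 (L(Z, X) = (0*Z)*X - 490 = 0*X - 490 = 0 - 490 = -490)
1/(567232 + L(883, K)) = 1/(567232 - 490) = 1/566742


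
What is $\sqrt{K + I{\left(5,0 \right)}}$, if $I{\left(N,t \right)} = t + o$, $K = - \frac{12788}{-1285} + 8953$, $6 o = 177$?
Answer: $\frac{\sqrt{59394244570}}{2570} \approx 94.828$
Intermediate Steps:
$o = \frac{59}{2}$ ($o = \frac{1}{6} \cdot 177 = \frac{59}{2} \approx 29.5$)
$K = \frac{11517393}{1285}$ ($K = \left(-12788\right) \left(- \frac{1}{1285}\right) + 8953 = \frac{12788}{1285} + 8953 = \frac{11517393}{1285} \approx 8963.0$)
$I{\left(N,t \right)} = \frac{59}{2} + t$ ($I{\left(N,t \right)} = t + \frac{59}{2} = \frac{59}{2} + t$)
$\sqrt{K + I{\left(5,0 \right)}} = \sqrt{\frac{11517393}{1285} + \left(\frac{59}{2} + 0\right)} = \sqrt{\frac{11517393}{1285} + \frac{59}{2}} = \sqrt{\frac{23110601}{2570}} = \frac{\sqrt{59394244570}}{2570}$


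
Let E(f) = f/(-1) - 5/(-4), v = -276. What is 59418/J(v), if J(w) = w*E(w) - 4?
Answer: -59418/76525 ≈ -0.77645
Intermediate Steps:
E(f) = 5/4 - f (E(f) = f*(-1) - 5*(-1/4) = -f + 5/4 = 5/4 - f)
J(w) = -4 + w*(5/4 - w) (J(w) = w*(5/4 - w) - 4 = -4 + w*(5/4 - w))
59418/J(v) = 59418/(-4 - 1*(-276)**2 + (5/4)*(-276)) = 59418/(-4 - 1*76176 - 345) = 59418/(-4 - 76176 - 345) = 59418/(-76525) = 59418*(-1/76525) = -59418/76525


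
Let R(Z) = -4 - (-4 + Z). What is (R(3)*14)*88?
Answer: -3696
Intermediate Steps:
R(Z) = -Z (R(Z) = -4 + (4 - Z) = -Z)
(R(3)*14)*88 = (-1*3*14)*88 = -3*14*88 = -42*88 = -3696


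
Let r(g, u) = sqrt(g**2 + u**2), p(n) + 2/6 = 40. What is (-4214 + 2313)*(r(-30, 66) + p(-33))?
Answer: -226219/3 - 11406*sqrt(146) ≈ -2.1323e+5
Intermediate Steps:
p(n) = 119/3 (p(n) = -1/3 + 40 = 119/3)
(-4214 + 2313)*(r(-30, 66) + p(-33)) = (-4214 + 2313)*(sqrt((-30)**2 + 66**2) + 119/3) = -1901*(sqrt(900 + 4356) + 119/3) = -1901*(sqrt(5256) + 119/3) = -1901*(6*sqrt(146) + 119/3) = -1901*(119/3 + 6*sqrt(146)) = -226219/3 - 11406*sqrt(146)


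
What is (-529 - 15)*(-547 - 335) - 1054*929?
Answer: -499358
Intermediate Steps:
(-529 - 15)*(-547 - 335) - 1054*929 = -544*(-882) - 979166 = 479808 - 979166 = -499358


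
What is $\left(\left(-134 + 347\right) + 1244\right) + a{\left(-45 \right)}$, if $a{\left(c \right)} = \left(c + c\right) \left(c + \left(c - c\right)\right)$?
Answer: $5507$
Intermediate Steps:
$a{\left(c \right)} = 2 c^{2}$ ($a{\left(c \right)} = 2 c \left(c + 0\right) = 2 c c = 2 c^{2}$)
$\left(\left(-134 + 347\right) + 1244\right) + a{\left(-45 \right)} = \left(\left(-134 + 347\right) + 1244\right) + 2 \left(-45\right)^{2} = \left(213 + 1244\right) + 2 \cdot 2025 = 1457 + 4050 = 5507$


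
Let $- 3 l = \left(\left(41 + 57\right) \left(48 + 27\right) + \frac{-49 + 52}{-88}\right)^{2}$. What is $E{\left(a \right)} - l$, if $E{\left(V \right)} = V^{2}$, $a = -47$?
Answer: $\frac{139465892899}{7744} \approx 1.801 \cdot 10^{7}$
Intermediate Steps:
$l = - \frac{139448786403}{7744}$ ($l = - \frac{\left(\left(41 + 57\right) \left(48 + 27\right) + \frac{-49 + 52}{-88}\right)^{2}}{3} = - \frac{\left(98 \cdot 75 + 3 \left(- \frac{1}{88}\right)\right)^{2}}{3} = - \frac{\left(7350 - \frac{3}{88}\right)^{2}}{3} = - \frac{\left(\frac{646797}{88}\right)^{2}}{3} = \left(- \frac{1}{3}\right) \frac{418346359209}{7744} = - \frac{139448786403}{7744} \approx -1.8007 \cdot 10^{7}$)
$E{\left(a \right)} - l = \left(-47\right)^{2} - - \frac{139448786403}{7744} = 2209 + \frac{139448786403}{7744} = \frac{139465892899}{7744}$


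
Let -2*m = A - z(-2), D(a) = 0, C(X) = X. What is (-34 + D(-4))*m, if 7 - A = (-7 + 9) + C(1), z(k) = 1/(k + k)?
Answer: 289/4 ≈ 72.250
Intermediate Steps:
z(k) = 1/(2*k)
A = 4 (A = 7 - ((-7 + 9) + 1) = 7 - (2 + 1) = 7 - 1*3 = 7 - 3 = 4)
m = -17/8 (m = -(4 - 1/(2*(-2)))/2 = -(4 - (-1)/(2*2))/2 = -(4 - 1*(-¼))/2 = -(4 + ¼)/2 = -½*17/4 = -17/8 ≈ -2.1250)
(-34 + D(-4))*m = (-34 + 0)*(-17/8) = -34*(-17/8) = 289/4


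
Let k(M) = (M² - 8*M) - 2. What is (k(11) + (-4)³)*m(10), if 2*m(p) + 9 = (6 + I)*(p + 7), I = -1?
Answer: -1254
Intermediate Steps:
k(M) = -2 + M² - 8*M
m(p) = 13 + 5*p/2 (m(p) = -9/2 + ((6 - 1)*(p + 7))/2 = -9/2 + (5*(7 + p))/2 = -9/2 + (35 + 5*p)/2 = -9/2 + (35/2 + 5*p/2) = 13 + 5*p/2)
(k(11) + (-4)³)*m(10) = ((-2 + 11² - 8*11) + (-4)³)*(13 + (5/2)*10) = ((-2 + 121 - 88) - 64)*(13 + 25) = (31 - 64)*38 = -33*38 = -1254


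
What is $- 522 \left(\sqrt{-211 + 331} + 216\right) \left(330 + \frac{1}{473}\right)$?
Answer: $- \frac{17599572432}{473} - \frac{162959004 \sqrt{30}}{473} \approx -3.9095 \cdot 10^{7}$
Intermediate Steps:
$- 522 \left(\sqrt{-211 + 331} + 216\right) \left(330 + \frac{1}{473}\right) = - 522 \left(\sqrt{120} + 216\right) \left(330 + \frac{1}{473}\right) = - 522 \left(2 \sqrt{30} + 216\right) \frac{156091}{473} = - 522 \left(216 + 2 \sqrt{30}\right) \frac{156091}{473} = - 522 \left(\frac{33715656}{473} + \frac{312182 \sqrt{30}}{473}\right) = - \frac{17599572432}{473} - \frac{162959004 \sqrt{30}}{473}$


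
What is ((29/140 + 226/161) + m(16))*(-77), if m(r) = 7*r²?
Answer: -63529697/460 ≈ -1.3811e+5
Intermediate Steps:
((29/140 + 226/161) + m(16))*(-77) = ((29/140 + 226/161) + 7*16²)*(-77) = ((29*(1/140) + 226*(1/161)) + 7*256)*(-77) = ((29/140 + 226/161) + 1792)*(-77) = (741/460 + 1792)*(-77) = (825061/460)*(-77) = -63529697/460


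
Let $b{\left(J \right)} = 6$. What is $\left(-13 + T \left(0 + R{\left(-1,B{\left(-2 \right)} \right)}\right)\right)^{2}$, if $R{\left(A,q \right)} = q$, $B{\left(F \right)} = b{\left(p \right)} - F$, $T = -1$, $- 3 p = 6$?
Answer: $441$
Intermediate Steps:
$p = -2$ ($p = \left(- \frac{1}{3}\right) 6 = -2$)
$B{\left(F \right)} = 6 - F$
$\left(-13 + T \left(0 + R{\left(-1,B{\left(-2 \right)} \right)}\right)\right)^{2} = \left(-13 - \left(0 + \left(6 - -2\right)\right)\right)^{2} = \left(-13 - \left(0 + \left(6 + 2\right)\right)\right)^{2} = \left(-13 - \left(0 + 8\right)\right)^{2} = \left(-13 - 8\right)^{2} = \left(-21\right)^{2} = 441$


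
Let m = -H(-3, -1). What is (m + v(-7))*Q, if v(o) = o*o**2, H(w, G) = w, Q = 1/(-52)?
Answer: 85/13 ≈ 6.5385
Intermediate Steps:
Q = -1/52 ≈ -0.019231
v(o) = o**3
m = 3 (m = -1*(-3) = 3)
(m + v(-7))*Q = (3 + (-7)**3)*(-1/52) = (3 - 343)*(-1/52) = -340*(-1/52) = 85/13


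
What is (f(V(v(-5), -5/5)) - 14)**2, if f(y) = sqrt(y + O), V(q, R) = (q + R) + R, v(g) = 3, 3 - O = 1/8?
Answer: (56 - sqrt(62))**2/16 ≈ 144.76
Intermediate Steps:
O = 23/8 (O = 3 - 1/8 = 23/8 ≈ 2.8750)
V(q, R) = q + 2*R (V(q, R) = (R + q) + R = q + 2*R)
f(y) = sqrt(23/8 + y) (f(y) = sqrt(y + 23/8) = sqrt(23/8 + y))
(f(V(v(-5), -5/5)) - 14)**2 = (sqrt(46 + 16*(3 + 2*(-5/5)))/4 - 14)**2 = (sqrt(46 + 16*(3 + 2*(-5*1/5)))/4 - 14)**2 = (sqrt(46 + 16*(3 + 2*(-1)))/4 - 14)**2 = (sqrt(46 + 16*(3 - 2))/4 - 14)**2 = (sqrt(46 + 16*1)/4 - 14)**2 = (sqrt(46 + 16)/4 - 14)**2 = (sqrt(62)/4 - 14)**2 = (-14 + sqrt(62)/4)**2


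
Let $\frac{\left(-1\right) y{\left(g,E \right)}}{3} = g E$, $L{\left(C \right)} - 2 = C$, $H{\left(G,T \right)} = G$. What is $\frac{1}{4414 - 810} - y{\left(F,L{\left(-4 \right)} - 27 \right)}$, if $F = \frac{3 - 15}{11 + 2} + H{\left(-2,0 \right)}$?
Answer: $\frac{11914837}{46852} \approx 254.31$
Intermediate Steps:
$L{\left(C \right)} = 2 + C$
$F = - \frac{38}{13}$ ($F = \frac{3 - 15}{11 + 2} - 2 = - \frac{12}{13} - 2 = - \frac{38}{13} \approx -2.9231$)
$y{\left(g,E \right)} = - 3 E g$ ($y{\left(g,E \right)} = - 3 g E = - 3 E g$)
$\frac{1}{4414 - 810} - y{\left(F,L{\left(-4 \right)} - 27 \right)} = \frac{1}{4414 - 810} - \left(-3\right) \left(\left(2 - 4\right) - 27\right) \left(- \frac{38}{13}\right) = \frac{1}{3604} - \left(-3\right) \left(-2 - 27\right) \left(- \frac{38}{13}\right) = \frac{1}{3604} - \left(-3\right) \left(-29\right) \left(- \frac{38}{13}\right) = \frac{1}{3604} - - \frac{3306}{13} = \frac{1}{3604} + \frac{3306}{13} = \frac{11914837}{46852}$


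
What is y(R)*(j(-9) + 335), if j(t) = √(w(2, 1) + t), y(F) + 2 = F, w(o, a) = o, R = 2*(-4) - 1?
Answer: -3685 - 11*I*√7 ≈ -3685.0 - 29.103*I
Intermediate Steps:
R = -9 (R = -8 - 1 = -9)
y(F) = -2 + F
j(t) = √(2 + t)
y(R)*(j(-9) + 335) = (-2 - 9)*(√(2 - 9) + 335) = -11*(√(-7) + 335) = -11*(I*√7 + 335) = -11*(335 + I*√7) = -3685 - 11*I*√7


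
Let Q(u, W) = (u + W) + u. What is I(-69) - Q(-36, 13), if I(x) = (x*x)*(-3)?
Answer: -14224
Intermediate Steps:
Q(u, W) = W + 2*u (Q(u, W) = (W + u) + u = W + 2*u)
I(x) = -3*x**2 (I(x) = x**2*(-3) = -3*x**2)
I(-69) - Q(-36, 13) = -3*(-69)**2 - (13 + 2*(-36)) = -3*4761 - (13 - 72) = -14283 - 1*(-59) = -14283 + 59 = -14224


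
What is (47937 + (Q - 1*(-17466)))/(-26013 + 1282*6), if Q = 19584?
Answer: -28329/6107 ≈ -4.6388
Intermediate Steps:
(47937 + (Q - 1*(-17466)))/(-26013 + 1282*6) = (47937 + (19584 - 1*(-17466)))/(-26013 + 1282*6) = (47937 + (19584 + 17466))/(-26013 + 7692) = (47937 + 37050)/(-18321) = 84987*(-1/18321) = -28329/6107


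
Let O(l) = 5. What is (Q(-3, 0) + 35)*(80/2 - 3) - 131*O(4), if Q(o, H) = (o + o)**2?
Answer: 1972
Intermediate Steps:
Q(o, H) = 4*o**2 (Q(o, H) = (2*o)**2 = 4*o**2)
(Q(-3, 0) + 35)*(80/2 - 3) - 131*O(4) = (4*(-3)**2 + 35)*(80/2 - 3) - 131*5 = (4*9 + 35)*(80*(1/2) - 3) - 655 = (36 + 35)*(40 - 3) - 655 = 71*37 - 655 = 2627 - 655 = 1972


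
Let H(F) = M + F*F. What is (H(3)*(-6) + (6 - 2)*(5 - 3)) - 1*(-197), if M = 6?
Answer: 115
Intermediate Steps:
H(F) = 6 + F² (H(F) = 6 + F*F = 6 + F²)
(H(3)*(-6) + (6 - 2)*(5 - 3)) - 1*(-197) = ((6 + 3²)*(-6) + (6 - 2)*(5 - 3)) - 1*(-197) = ((6 + 9)*(-6) + 4*2) + 197 = (15*(-6) + 8) + 197 = (-90 + 8) + 197 = -82 + 197 = 115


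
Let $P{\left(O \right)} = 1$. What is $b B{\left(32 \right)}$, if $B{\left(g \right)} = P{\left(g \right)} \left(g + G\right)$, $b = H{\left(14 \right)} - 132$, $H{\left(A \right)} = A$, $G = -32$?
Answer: $0$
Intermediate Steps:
$b = -118$ ($b = 14 - 132 = -118$)
$B{\left(g \right)} = -32 + g$ ($B{\left(g \right)} = 1 \left(g - 32\right) = 1 \left(-32 + g\right) = -32 + g$)
$b B{\left(32 \right)} = - 118 \left(-32 + 32\right) = \left(-118\right) 0 = 0$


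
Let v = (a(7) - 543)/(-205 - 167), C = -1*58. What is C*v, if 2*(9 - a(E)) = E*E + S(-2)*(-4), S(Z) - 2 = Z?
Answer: -32393/372 ≈ -87.078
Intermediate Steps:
S(Z) = 2 + Z
a(E) = 9 - E²/2 (a(E) = 9 - (E*E + (2 - 2)*(-4))/2 = 9 - (E² + 0*(-4))/2 = 9 - (E² + 0)/2 = 9 - E²/2)
C = -58
v = 1117/744 (v = ((9 - ½*7²) - 543)/(-205 - 167) = ((9 - ½*49) - 543)/(-372) = ((9 - 49/2) - 543)*(-1/372) = (-31/2 - 543)*(-1/372) = -1117/2*(-1/372) = 1117/744 ≈ 1.5013)
C*v = -58*1117/744 = -32393/372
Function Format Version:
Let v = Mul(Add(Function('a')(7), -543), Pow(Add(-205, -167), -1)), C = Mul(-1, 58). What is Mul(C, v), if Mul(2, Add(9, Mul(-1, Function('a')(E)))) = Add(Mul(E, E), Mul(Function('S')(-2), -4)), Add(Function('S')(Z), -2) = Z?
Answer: Rational(-32393, 372) ≈ -87.078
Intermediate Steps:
Function('S')(Z) = Add(2, Z)
Function('a')(E) = Add(9, Mul(Rational(-1, 2), Pow(E, 2))) (Function('a')(E) = Add(9, Mul(Rational(-1, 2), Add(Mul(E, E), Mul(Add(2, -2), -4)))) = Add(9, Mul(Rational(-1, 2), Add(Pow(E, 2), Mul(0, -4)))) = Add(9, Mul(Rational(-1, 2), Add(Pow(E, 2), 0))) = Add(9, Mul(Rational(-1, 2), Pow(E, 2))))
C = -58
v = Rational(1117, 744) (v = Mul(Add(Add(9, Mul(Rational(-1, 2), Pow(7, 2))), -543), Pow(Add(-205, -167), -1)) = Mul(Add(Add(9, Mul(Rational(-1, 2), 49)), -543), Pow(-372, -1)) = Mul(Add(Add(9, Rational(-49, 2)), -543), Rational(-1, 372)) = Mul(Add(Rational(-31, 2), -543), Rational(-1, 372)) = Mul(Rational(-1117, 2), Rational(-1, 372)) = Rational(1117, 744) ≈ 1.5013)
Mul(C, v) = Mul(-58, Rational(1117, 744)) = Rational(-32393, 372)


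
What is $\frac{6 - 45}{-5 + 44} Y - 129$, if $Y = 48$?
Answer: $-177$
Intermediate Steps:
$\frac{6 - 45}{-5 + 44} Y - 129 = \frac{6 - 45}{-5 + 44} \cdot 48 - 129 = - \frac{39}{39} \cdot 48 - 129 = \left(-39\right) \frac{1}{39} \cdot 48 - 129 = \left(-1\right) 48 - 129 = -48 - 129 = -177$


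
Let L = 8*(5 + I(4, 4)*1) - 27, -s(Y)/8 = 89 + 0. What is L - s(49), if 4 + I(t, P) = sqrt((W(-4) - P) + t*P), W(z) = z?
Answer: 693 + 16*sqrt(2) ≈ 715.63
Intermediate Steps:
s(Y) = -712 (s(Y) = -8*(89 + 0) = -8*89 = -712)
I(t, P) = -4 + sqrt(-4 - P + P*t) (I(t, P) = -4 + sqrt((-4 - P) + t*P) = -4 + sqrt((-4 - P) + P*t) = -4 + sqrt(-4 - P + P*t))
L = -19 + 16*sqrt(2) (L = 8*(5 + (-4 + sqrt(-4 - 1*4 + 4*4))*1) - 27 = 8*(5 + (-4 + sqrt(-4 - 4 + 16))*1) - 27 = 8*(5 + (-4 + sqrt(8))*1) - 27 = 8*(5 + (-4 + 2*sqrt(2))*1) - 27 = 8*(5 + (-4 + 2*sqrt(2))) - 27 = 8*(1 + 2*sqrt(2)) - 27 = (8 + 16*sqrt(2)) - 27 = -19 + 16*sqrt(2) ≈ 3.6274)
L - s(49) = (-19 + 16*sqrt(2)) - 1*(-712) = (-19 + 16*sqrt(2)) + 712 = 693 + 16*sqrt(2)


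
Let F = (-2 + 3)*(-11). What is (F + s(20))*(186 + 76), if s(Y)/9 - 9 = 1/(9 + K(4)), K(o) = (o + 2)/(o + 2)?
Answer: 92879/5 ≈ 18576.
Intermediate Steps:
K(o) = 1 (K(o) = (2 + o)/(2 + o) = 1)
s(Y) = 819/10 (s(Y) = 81 + 9/(9 + 1) = 81 + 9/10 = 819/10)
F = -11 (F = 1*(-11) = -11)
(F + s(20))*(186 + 76) = (-11 + 819/10)*(186 + 76) = (709/10)*262 = 92879/5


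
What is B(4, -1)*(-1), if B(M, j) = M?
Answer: -4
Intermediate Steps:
B(4, -1)*(-1) = 4*(-1) = -4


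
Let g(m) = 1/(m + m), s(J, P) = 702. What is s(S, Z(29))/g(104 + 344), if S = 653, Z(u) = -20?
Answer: 628992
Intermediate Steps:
g(m) = 1/(2*m)
s(S, Z(29))/g(104 + 344) = 702/((1/(2*(104 + 344)))) = 702/(((1/2)/448)) = 702/(((1/2)*(1/448))) = 702/(1/896) = 702*896 = 628992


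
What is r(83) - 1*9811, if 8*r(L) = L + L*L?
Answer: -17879/2 ≈ -8939.5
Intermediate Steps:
r(L) = L/8 + L²/8 (r(L) = (L + L*L)/8 = (L + L²)/8 = L/8 + L²/8)
r(83) - 1*9811 = (⅛)*83*(1 + 83) - 1*9811 = (⅛)*83*84 - 9811 = 1743/2 - 9811 = -17879/2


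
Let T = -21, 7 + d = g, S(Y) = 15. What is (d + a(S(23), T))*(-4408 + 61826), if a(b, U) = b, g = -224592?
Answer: -12895164112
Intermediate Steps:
d = -224599 (d = -7 - 224592 = -224599)
(d + a(S(23), T))*(-4408 + 61826) = (-224599 + 15)*(-4408 + 61826) = -224584*57418 = -12895164112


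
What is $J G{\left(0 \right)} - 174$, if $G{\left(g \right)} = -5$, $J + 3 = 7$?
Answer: $-194$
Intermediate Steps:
$J = 4$ ($J = -3 + 7 = 4$)
$J G{\left(0 \right)} - 174 = 4 \left(-5\right) - 174 = -20 - 174 = -194$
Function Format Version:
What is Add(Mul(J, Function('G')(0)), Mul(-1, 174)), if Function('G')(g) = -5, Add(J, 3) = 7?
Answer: -194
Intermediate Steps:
J = 4 (J = Add(-3, 7) = 4)
Add(Mul(J, Function('G')(0)), Mul(-1, 174)) = Add(Mul(4, -5), Mul(-1, 174)) = Add(-20, -174) = -194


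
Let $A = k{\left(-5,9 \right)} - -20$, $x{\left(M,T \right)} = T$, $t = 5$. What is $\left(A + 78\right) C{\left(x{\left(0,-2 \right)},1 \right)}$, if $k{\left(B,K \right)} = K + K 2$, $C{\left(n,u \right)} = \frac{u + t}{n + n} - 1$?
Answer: $- \frac{625}{2} \approx -312.5$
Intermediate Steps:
$C{\left(n,u \right)} = -1 + \frac{5 + u}{2 n}$ ($C{\left(n,u \right)} = \frac{u + 5}{n + n} - 1 = \frac{5 + u}{2 n} - 1 = -1 + \frac{5 + u}{2 n}$)
$k{\left(B,K \right)} = 3 K$ ($k{\left(B,K \right)} = K + 2 K = 3 K$)
$A = 47$ ($A = 3 \cdot 9 - -20 = 27 + 20 = 47$)
$\left(A + 78\right) C{\left(x{\left(0,-2 \right)},1 \right)} = \left(47 + 78\right) \frac{5 + 1 - -4}{2 \left(-2\right)} = 125 \cdot \frac{1}{2} \left(- \frac{1}{2}\right) \left(5 + 1 + 4\right) = 125 \cdot \frac{1}{2} \left(- \frac{1}{2}\right) 10 = 125 \left(- \frac{5}{2}\right) = - \frac{625}{2}$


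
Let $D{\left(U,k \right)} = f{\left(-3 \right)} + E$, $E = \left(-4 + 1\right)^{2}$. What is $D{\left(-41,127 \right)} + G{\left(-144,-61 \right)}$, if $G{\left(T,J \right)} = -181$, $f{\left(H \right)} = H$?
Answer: $-175$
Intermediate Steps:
$E = 9$ ($E = \left(-3\right)^{2} = 9$)
$D{\left(U,k \right)} = 6$ ($D{\left(U,k \right)} = -3 + 9 = 6$)
$D{\left(-41,127 \right)} + G{\left(-144,-61 \right)} = 6 - 181 = -175$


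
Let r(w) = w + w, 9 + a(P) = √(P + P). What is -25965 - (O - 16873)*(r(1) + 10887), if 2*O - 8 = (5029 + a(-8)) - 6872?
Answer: 193743790 - 21778*I ≈ 1.9374e+8 - 21778.0*I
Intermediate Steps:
a(P) = -9 + √2*√P (a(P) = -9 + √(P + P) = -9 + √(2*P) = -9 + √2*√P)
r(w) = 2*w
O = -922 + 2*I (O = 4 + ((5029 + (-9 + √2*√(-8))) - 6872)/2 = 4 + ((5029 + (-9 + √2*(2*I*√2))) - 6872)/2 = 4 + ((5029 + (-9 + 4*I)) - 6872)/2 = 4 + ((5020 + 4*I) - 6872)/2 = 4 + (-1852 + 4*I)/2 = 4 + (-926 + 2*I) = -922 + 2*I ≈ -922.0 + 2.0*I)
-25965 - (O - 16873)*(r(1) + 10887) = -25965 - ((-922 + 2*I) - 16873)*(2*1 + 10887) = -25965 - (-17795 + 2*I)*(2 + 10887) = -25965 - (-17795 + 2*I)*10889 = -25965 - (-193769755 + 21778*I) = -25965 + (193769755 - 21778*I) = 193743790 - 21778*I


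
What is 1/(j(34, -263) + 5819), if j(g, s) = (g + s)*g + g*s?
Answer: -1/10909 ≈ -9.1667e-5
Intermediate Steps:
j(g, s) = g*s + g*(g + s) (j(g, s) = g*(g + s) + g*s = g*s + g*(g + s))
1/(j(34, -263) + 5819) = 1/(34*(34 + 2*(-263)) + 5819) = 1/(34*(34 - 526) + 5819) = 1/(34*(-492) + 5819) = 1/(-16728 + 5819) = 1/(-10909) = -1/10909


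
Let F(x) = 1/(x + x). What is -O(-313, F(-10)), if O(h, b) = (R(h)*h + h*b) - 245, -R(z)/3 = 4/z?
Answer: 4827/20 ≈ 241.35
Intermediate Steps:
F(x) = 1/(2*x)
R(z) = -12/z
O(h, b) = -257 + b*h (O(h, b) = ((-12/h)*h + h*b) - 245 = (-12 + b*h) - 245 = -257 + b*h)
-O(-313, F(-10)) = -(-257 + ((½)/(-10))*(-313)) = -(-257 + ((½)*(-⅒))*(-313)) = -(-257 - 1/20*(-313)) = -(-257 + 313/20) = -1*(-4827/20) = 4827/20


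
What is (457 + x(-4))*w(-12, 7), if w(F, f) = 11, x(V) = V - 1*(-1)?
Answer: 4994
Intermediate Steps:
x(V) = 1 + V (x(V) = V + 1 = 1 + V)
(457 + x(-4))*w(-12, 7) = (457 + (1 - 4))*11 = (457 - 3)*11 = 454*11 = 4994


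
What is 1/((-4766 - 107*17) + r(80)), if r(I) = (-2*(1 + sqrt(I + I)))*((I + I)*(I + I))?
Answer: 11557/83218258755 - 8192*sqrt(10)/16643651751 ≈ -1.4176e-6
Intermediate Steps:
r(I) = 4*I**2*(-2 - 2*sqrt(2)*sqrt(I)) (r(I) = (-2*(1 + sqrt(2*I)))*((2*I)*(2*I)) = (-2*(1 + sqrt(2)*sqrt(I)))*(4*I**2) = (-2 - 2*sqrt(2)*sqrt(I))*(4*I**2) = 4*I**2*(-2 - 2*sqrt(2)*sqrt(I)))
1/((-4766 - 107*17) + r(80)) = 1/((-4766 - 107*17) + (-8*80**2 - 8*sqrt(2)*80**(5/2))) = 1/((-4766 - 1*1819) + (-8*6400 - 8*sqrt(2)*25600*sqrt(5))) = 1/((-4766 - 1819) + (-51200 - 204800*sqrt(10))) = 1/(-6585 + (-51200 - 204800*sqrt(10))) = 1/(-57785 - 204800*sqrt(10))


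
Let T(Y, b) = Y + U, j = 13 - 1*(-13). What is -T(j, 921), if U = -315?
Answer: 289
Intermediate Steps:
j = 26 (j = 13 + 13 = 26)
T(Y, b) = -315 + Y (T(Y, b) = Y - 315 = -315 + Y)
-T(j, 921) = -(-315 + 26) = -1*(-289) = 289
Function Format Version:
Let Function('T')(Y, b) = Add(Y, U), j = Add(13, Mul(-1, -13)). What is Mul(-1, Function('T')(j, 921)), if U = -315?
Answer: 289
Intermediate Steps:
j = 26 (j = Add(13, 13) = 26)
Function('T')(Y, b) = Add(-315, Y) (Function('T')(Y, b) = Add(Y, -315) = Add(-315, Y))
Mul(-1, Function('T')(j, 921)) = Mul(-1, Add(-315, 26)) = Mul(-1, -289) = 289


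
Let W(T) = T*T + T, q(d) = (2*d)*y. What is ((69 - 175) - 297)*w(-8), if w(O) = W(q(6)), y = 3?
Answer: -536796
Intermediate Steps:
q(d) = 6*d (q(d) = (2*d)*3 = 6*d)
W(T) = T + T² (W(T) = T² + T = T + T²)
w(O) = 1332 (w(O) = (6*6)*(1 + 6*6) = 36*(1 + 36) = 36*37 = 1332)
((69 - 175) - 297)*w(-8) = ((69 - 175) - 297)*1332 = (-106 - 297)*1332 = -403*1332 = -536796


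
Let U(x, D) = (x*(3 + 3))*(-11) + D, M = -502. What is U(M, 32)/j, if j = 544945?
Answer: 33164/544945 ≈ 0.060858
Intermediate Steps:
U(x, D) = D - 66*x (U(x, D) = (x*6)*(-11) + D = (6*x)*(-11) + D = -66*x + D = D - 66*x)
U(M, 32)/j = (32 - 66*(-502))/544945 = (32 + 33132)*(1/544945) = 33164*(1/544945) = 33164/544945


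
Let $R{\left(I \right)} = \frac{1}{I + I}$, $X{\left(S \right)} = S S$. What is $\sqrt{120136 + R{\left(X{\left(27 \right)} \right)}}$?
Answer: $\frac{\sqrt{350316578}}{54} \approx 346.61$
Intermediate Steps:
$X{\left(S \right)} = S^{2}$
$R{\left(I \right)} = \frac{1}{2 I}$
$\sqrt{120136 + R{\left(X{\left(27 \right)} \right)}} = \sqrt{120136 + \frac{1}{2 \cdot 27^{2}}} = \sqrt{120136 + \frac{1}{2 \cdot 729}} = \sqrt{120136 + \frac{1}{2} \cdot \frac{1}{729}} = \sqrt{120136 + \frac{1}{1458}} = \sqrt{\frac{175158289}{1458}} = \frac{\sqrt{350316578}}{54}$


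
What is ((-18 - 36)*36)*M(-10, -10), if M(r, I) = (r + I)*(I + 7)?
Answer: -116640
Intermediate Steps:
M(r, I) = (7 + I)*(I + r) (M(r, I) = (I + r)*(7 + I) = (7 + I)*(I + r))
((-18 - 36)*36)*M(-10, -10) = ((-18 - 36)*36)*((-10)² + 7*(-10) + 7*(-10) - 10*(-10)) = (-54*36)*(100 - 70 - 70 + 100) = -1944*60 = -116640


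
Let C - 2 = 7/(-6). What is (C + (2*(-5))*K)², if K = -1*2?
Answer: 15625/36 ≈ 434.03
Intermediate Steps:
K = -2
C = ⅚ (C = 2 + 7/(-6) = 2 + 7*(-⅙) = 2 - 7/6 = ⅚ ≈ 0.83333)
(C + (2*(-5))*K)² = (⅚ + (2*(-5))*(-2))² = (⅚ - 10*(-2))² = (⅚ + 20)² = (125/6)² = 15625/36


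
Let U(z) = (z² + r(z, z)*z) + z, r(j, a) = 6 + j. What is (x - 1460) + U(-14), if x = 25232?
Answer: 24066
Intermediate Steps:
U(z) = z + z² + z*(6 + z) (U(z) = (z² + (6 + z)*z) + z = (z² + z*(6 + z)) + z = z + z² + z*(6 + z))
(x - 1460) + U(-14) = (25232 - 1460) - 14*(7 + 2*(-14)) = 23772 - 14*(7 - 28) = 23772 - 14*(-21) = 23772 + 294 = 24066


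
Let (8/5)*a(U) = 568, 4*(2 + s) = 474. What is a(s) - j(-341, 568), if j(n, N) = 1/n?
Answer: 121056/341 ≈ 355.00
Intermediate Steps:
s = 233/2 (s = -2 + (¼)*474 = -2 + 237/2 = 233/2 ≈ 116.50)
a(U) = 355 (a(U) = (5/8)*568 = 355)
a(s) - j(-341, 568) = 355 - 1/(-341) = 355 - 1*(-1/341) = 355 + 1/341 = 121056/341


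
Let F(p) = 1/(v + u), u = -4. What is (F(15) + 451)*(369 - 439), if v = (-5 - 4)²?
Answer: -347280/11 ≈ -31571.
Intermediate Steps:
v = 81 (v = (-9)² = 81)
F(p) = 1/77 (F(p) = 1/(81 - 4) = 1/77)
(F(15) + 451)*(369 - 439) = (1/77 + 451)*(369 - 439) = (34728/77)*(-70) = -347280/11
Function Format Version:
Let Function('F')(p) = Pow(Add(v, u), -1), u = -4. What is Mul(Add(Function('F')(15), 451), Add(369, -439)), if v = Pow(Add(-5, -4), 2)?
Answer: Rational(-347280, 11) ≈ -31571.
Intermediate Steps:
v = 81 (v = Pow(-9, 2) = 81)
Function('F')(p) = Rational(1, 77) (Function('F')(p) = Pow(Add(81, -4), -1) = Pow(77, -1) = Rational(1, 77))
Mul(Add(Function('F')(15), 451), Add(369, -439)) = Mul(Add(Rational(1, 77), 451), Add(369, -439)) = Mul(Rational(34728, 77), -70) = Rational(-347280, 11)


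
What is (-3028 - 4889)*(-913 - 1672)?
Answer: 20465445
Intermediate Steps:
(-3028 - 4889)*(-913 - 1672) = -7917*(-2585) = 20465445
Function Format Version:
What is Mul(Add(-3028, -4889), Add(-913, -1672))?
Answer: 20465445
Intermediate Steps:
Mul(Add(-3028, -4889), Add(-913, -1672)) = Mul(-7917, -2585) = 20465445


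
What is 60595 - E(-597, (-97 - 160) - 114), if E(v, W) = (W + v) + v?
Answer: 62160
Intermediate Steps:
E(v, W) = W + 2*v
60595 - E(-597, (-97 - 160) - 114) = 60595 - (((-97 - 160) - 114) + 2*(-597)) = 60595 - ((-257 - 114) - 1194) = 60595 - (-371 - 1194) = 60595 - 1*(-1565) = 60595 + 1565 = 62160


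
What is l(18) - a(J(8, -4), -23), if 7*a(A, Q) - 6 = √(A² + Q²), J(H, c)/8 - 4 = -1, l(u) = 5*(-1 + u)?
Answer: 589/7 - √1105/7 ≈ 79.394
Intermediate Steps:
l(u) = -5 + 5*u
J(H, c) = 24 (J(H, c) = 32 + 8*(-1) = 32 - 8 = 24)
a(A, Q) = 6/7 + √(A² + Q²)/7
l(18) - a(J(8, -4), -23) = (-5 + 5*18) - (6/7 + √(24² + (-23)²)/7) = (-5 + 90) - (6/7 + √(576 + 529)/7) = 85 - (6/7 + √1105/7) = 85 + (-6/7 - √1105/7) = 589/7 - √1105/7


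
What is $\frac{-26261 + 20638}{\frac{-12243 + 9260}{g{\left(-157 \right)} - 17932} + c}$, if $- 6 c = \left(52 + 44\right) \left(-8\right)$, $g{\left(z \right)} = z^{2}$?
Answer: $- \frac{37769691}{856793} \approx -44.083$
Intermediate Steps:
$c = 128$ ($c = - \frac{\left(52 + 44\right) \left(-8\right)}{6} = - \frac{96 \left(-8\right)}{6} = \left(- \frac{1}{6}\right) \left(-768\right) = 128$)
$\frac{-26261 + 20638}{\frac{-12243 + 9260}{g{\left(-157 \right)} - 17932} + c} = \frac{-26261 + 20638}{\frac{-12243 + 9260}{\left(-157\right)^{2} - 17932} + 128} = - \frac{5623}{- \frac{2983}{24649 - 17932} + 128} = - \frac{5623}{- \frac{2983}{6717} + 128} = - \frac{5623}{\frac{856793}{6717}} = \left(-5623\right) \frac{6717}{856793} = - \frac{37769691}{856793}$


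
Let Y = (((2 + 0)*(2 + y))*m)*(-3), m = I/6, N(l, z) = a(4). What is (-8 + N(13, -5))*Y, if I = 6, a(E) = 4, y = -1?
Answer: 24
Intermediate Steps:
N(l, z) = 4
m = 1 (m = 6/6 = 6*(⅙) = 1)
Y = -6 (Y = (((2 + 0)*(2 - 1))*1)*(-3) = ((2*1)*1)*(-3) = (2*1)*(-3) = 2*(-3) = -6)
(-8 + N(13, -5))*Y = (-8 + 4)*(-6) = -4*(-6) = 24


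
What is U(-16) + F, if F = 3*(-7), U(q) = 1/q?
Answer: -337/16 ≈ -21.063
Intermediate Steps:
F = -21
U(-16) + F = 1/(-16) - 21 = -1/16 - 21 = -337/16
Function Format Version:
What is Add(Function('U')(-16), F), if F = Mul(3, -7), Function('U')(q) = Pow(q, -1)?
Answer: Rational(-337, 16) ≈ -21.063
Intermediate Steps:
F = -21
Add(Function('U')(-16), F) = Add(Pow(-16, -1), -21) = Add(Rational(-1, 16), -21) = Rational(-337, 16)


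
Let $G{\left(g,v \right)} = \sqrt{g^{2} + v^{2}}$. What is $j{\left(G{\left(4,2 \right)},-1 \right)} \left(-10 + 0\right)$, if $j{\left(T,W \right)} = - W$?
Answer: $-10$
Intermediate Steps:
$j{\left(G{\left(4,2 \right)},-1 \right)} \left(-10 + 0\right) = \left(-1\right) \left(-1\right) \left(-10 + 0\right) = 1 \left(-10\right) = -10$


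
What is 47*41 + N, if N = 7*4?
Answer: 1955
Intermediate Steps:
N = 28
47*41 + N = 47*41 + 28 = 1927 + 28 = 1955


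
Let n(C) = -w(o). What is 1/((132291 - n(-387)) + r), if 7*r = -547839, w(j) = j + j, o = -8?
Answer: 7/378086 ≈ 1.8514e-5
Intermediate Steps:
w(j) = 2*j
n(C) = 16 (n(C) = -2*(-8) = -1*(-16) = 16)
r = -547839/7 (r = (⅐)*(-547839) = -547839/7 ≈ -78263.)
1/((132291 - n(-387)) + r) = 1/((132291 - 1*16) - 547839/7) = 1/((132291 - 16) - 547839/7) = 1/(132275 - 547839/7) = 1/(378086/7) = 7/378086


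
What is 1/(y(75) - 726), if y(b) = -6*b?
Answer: -1/1176 ≈ -0.00085034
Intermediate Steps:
1/(y(75) - 726) = 1/(-6*75 - 726) = 1/(-450 - 726) = 1/(-1176) = -1/1176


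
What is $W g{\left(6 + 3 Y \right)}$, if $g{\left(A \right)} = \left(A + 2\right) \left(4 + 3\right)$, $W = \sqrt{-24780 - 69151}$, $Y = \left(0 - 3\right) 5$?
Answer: $- 259 i \sqrt{93931} \approx - 79379.0 i$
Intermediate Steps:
$Y = -15$ ($Y = \left(-3\right) 5 = -15$)
$W = i \sqrt{93931}$ ($W = \sqrt{-93931} = i \sqrt{93931} \approx 306.48 i$)
$g{\left(A \right)} = 14 + 7 A$ ($g{\left(A \right)} = \left(2 + A\right) 7 = 14 + 7 A$)
$W g{\left(6 + 3 Y \right)} = i \sqrt{93931} \left(14 + 7 \left(6 + 3 \left(-15\right)\right)\right) = i \sqrt{93931} \left(14 + 7 \left(6 - 45\right)\right) = i \sqrt{93931} \left(14 + 7 \left(-39\right)\right) = i \sqrt{93931} \left(14 - 273\right) = i \sqrt{93931} \left(-259\right) = - 259 i \sqrt{93931}$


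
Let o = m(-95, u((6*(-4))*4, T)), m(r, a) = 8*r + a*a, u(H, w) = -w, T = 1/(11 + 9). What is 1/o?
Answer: -400/303999 ≈ -0.0013158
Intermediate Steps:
T = 1/20 ≈ 0.050000
m(r, a) = a² + 8*r (m(r, a) = 8*r + a² = a² + 8*r)
o = -303999/400 (o = (-1*1/20)² + 8*(-95) = (-1/20)² - 760 = 1/400 - 760 = -303999/400 ≈ -760.00)
1/o = 1/(-303999/400) = -400/303999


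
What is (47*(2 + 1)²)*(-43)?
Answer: -18189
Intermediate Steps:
(47*(2 + 1)²)*(-43) = (47*3²)*(-43) = (47*9)*(-43) = 423*(-43) = -18189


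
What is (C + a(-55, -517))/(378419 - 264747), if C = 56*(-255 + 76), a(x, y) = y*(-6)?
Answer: -3461/56836 ≈ -0.060894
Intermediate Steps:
a(x, y) = -6*y
C = -10024 (C = 56*(-179) = -10024)
(C + a(-55, -517))/(378419 - 264747) = (-10024 - 6*(-517))/(378419 - 264747) = (-10024 + 3102)/113672 = -6922*1/113672 = -3461/56836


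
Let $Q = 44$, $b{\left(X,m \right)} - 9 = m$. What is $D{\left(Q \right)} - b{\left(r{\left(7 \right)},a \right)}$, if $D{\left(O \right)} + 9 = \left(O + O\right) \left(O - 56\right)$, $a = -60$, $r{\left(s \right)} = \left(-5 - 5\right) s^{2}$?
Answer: $-1014$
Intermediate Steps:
$r{\left(s \right)} = - 10 s^{2}$
$b{\left(X,m \right)} = 9 + m$
$D{\left(O \right)} = -9 + 2 O \left(-56 + O\right)$ ($D{\left(O \right)} = -9 + \left(O + O\right) \left(O - 56\right) = -9 + 2 O \left(-56 + O\right)$)
$D{\left(Q \right)} - b{\left(r{\left(7 \right)},a \right)} = \left(-9 - 4928 + 2 \cdot 44^{2}\right) - \left(9 - 60\right) = \left(-9 - 4928 + 2 \cdot 1936\right) - -51 = \left(-9 - 4928 + 3872\right) + 51 = -1065 + 51 = -1014$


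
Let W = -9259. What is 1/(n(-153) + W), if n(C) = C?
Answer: -1/9412 ≈ -0.00010625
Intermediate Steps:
1/(n(-153) + W) = 1/(-153 - 9259) = 1/(-9412) = -1/9412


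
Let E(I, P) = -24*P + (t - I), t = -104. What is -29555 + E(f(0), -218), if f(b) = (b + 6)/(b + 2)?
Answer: -24430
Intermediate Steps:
f(b) = (6 + b)/(2 + b)
E(I, P) = -104 - I - 24*P (E(I, P) = -24*P + (-104 - I) = -104 - I - 24*P)
-29555 + E(f(0), -218) = -29555 + (-104 - (6 + 0)/(2 + 0) - 24*(-218)) = -29555 + (-104 - 6/2 + 5232) = -29555 + (-104 - 1*3 + 5232) = -29555 + (-104 - 3 + 5232) = -29555 + 5125 = -24430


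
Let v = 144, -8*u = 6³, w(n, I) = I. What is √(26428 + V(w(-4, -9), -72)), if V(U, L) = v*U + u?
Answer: √25105 ≈ 158.45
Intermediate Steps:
u = -27 (u = -⅛*6³ = -⅛*216 = -27)
V(U, L) = -27 + 144*U (V(U, L) = 144*U - 27 = -27 + 144*U)
√(26428 + V(w(-4, -9), -72)) = √(26428 + (-27 + 144*(-9))) = √(26428 + (-27 - 1296)) = √(26428 - 1323) = √25105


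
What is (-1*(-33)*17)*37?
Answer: 20757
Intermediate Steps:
(-1*(-33)*17)*37 = (33*17)*37 = 561*37 = 20757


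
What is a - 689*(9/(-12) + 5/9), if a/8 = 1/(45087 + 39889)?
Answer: 25614971/191196 ≈ 133.97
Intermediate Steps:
a = 1/10622 (a = 8/(45087 + 39889) = 8/84976 = 8*(1/84976) = 1/10622 ≈ 9.4144e-5)
a - 689*(9/(-12) + 5/9) = 1/10622 - 689*(9/(-12) + 5/9) = 1/10622 - 689*(9*(-1/12) + 5*(1/9)) = 1/10622 - 689*(-3/4 + 5/9) = 1/10622 - 689*(-7/36) = 1/10622 + 4823/36 = 25614971/191196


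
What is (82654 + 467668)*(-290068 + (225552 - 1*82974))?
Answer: -81166991780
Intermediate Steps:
(82654 + 467668)*(-290068 + (225552 - 1*82974)) = 550322*(-290068 + (225552 - 82974)) = 550322*(-290068 + 142578) = 550322*(-147490) = -81166991780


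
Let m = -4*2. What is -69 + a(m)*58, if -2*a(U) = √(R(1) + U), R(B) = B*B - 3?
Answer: -69 - 29*I*√10 ≈ -69.0 - 91.706*I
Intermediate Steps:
R(B) = -3 + B² (R(B) = B² - 3 = -3 + B²)
m = -8
a(U) = -√(-2 + U)/2 (a(U) = -√((-3 + 1²) + U)/2 = -√((-3 + 1) + U)/2 = -√(-2 + U)/2)
-69 + a(m)*58 = -69 - √(-2 - 8)/2*58 = -69 - I*√10/2*58 = -69 - 29*I*√10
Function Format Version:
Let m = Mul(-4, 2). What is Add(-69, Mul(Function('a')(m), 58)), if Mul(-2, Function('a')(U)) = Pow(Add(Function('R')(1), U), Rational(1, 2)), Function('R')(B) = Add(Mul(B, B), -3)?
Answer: Add(-69, Mul(-29, I, Pow(10, Rational(1, 2)))) ≈ Add(-69.000, Mul(-91.706, I))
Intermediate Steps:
Function('R')(B) = Add(-3, Pow(B, 2)) (Function('R')(B) = Add(Pow(B, 2), -3) = Add(-3, Pow(B, 2)))
m = -8
Function('a')(U) = Mul(Rational(-1, 2), Pow(Add(-2, U), Rational(1, 2))) (Function('a')(U) = Mul(Rational(-1, 2), Pow(Add(Add(-3, Pow(1, 2)), U), Rational(1, 2))) = Mul(Rational(-1, 2), Pow(Add(Add(-3, 1), U), Rational(1, 2))) = Mul(Rational(-1, 2), Pow(Add(-2, U), Rational(1, 2))))
Add(-69, Mul(Function('a')(m), 58)) = Add(-69, Mul(Mul(Rational(-1, 2), Pow(Add(-2, -8), Rational(1, 2))), 58)) = Add(-69, Mul(Mul(Rational(-1, 2), Pow(-10, Rational(1, 2))), 58)) = Add(-69, Mul(Mul(Rational(-1, 2), Mul(I, Pow(10, Rational(1, 2)))), 58)) = Add(-69, Mul(Mul(Rational(-1, 2), I, Pow(10, Rational(1, 2))), 58)) = Add(-69, Mul(-29, I, Pow(10, Rational(1, 2))))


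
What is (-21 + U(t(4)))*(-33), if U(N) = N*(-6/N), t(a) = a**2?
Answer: 891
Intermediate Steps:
U(N) = -6
(-21 + U(t(4)))*(-33) = (-21 - 6)*(-33) = -27*(-33) = 891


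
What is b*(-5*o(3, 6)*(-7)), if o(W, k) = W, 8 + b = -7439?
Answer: -781935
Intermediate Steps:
b = -7447 (b = -8 - 7439 = -7447)
b*(-5*o(3, 6)*(-7)) = -7447*(-5*3)*(-7) = -(-111705)*(-7) = -7447*105 = -781935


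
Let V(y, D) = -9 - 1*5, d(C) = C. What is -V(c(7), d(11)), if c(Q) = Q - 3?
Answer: 14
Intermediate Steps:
c(Q) = -3 + Q
V(y, D) = -14 (V(y, D) = -9 - 5 = -14)
-V(c(7), d(11)) = -1*(-14) = 14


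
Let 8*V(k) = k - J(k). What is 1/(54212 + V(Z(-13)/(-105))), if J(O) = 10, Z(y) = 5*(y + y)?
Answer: 21/1138429 ≈ 1.8446e-5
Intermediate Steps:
Z(y) = 10*y (Z(y) = 5*(2*y) = 10*y)
V(k) = -5/4 + k/8 (V(k) = (k - 1*10)/8 = (k - 10)/8 = (-10 + k)/8 = -5/4 + k/8)
1/(54212 + V(Z(-13)/(-105))) = 1/(54212 + (-5/4 + ((10*(-13))/(-105))/8)) = 1/(54212 + (-5/4 + (-130*(-1/105))/8)) = 1/(54212 + (-5/4 + (⅛)*(26/21))) = 1/(54212 + (-5/4 + 13/84)) = 1/(54212 - 23/21) = 1/(1138429/21) = 21/1138429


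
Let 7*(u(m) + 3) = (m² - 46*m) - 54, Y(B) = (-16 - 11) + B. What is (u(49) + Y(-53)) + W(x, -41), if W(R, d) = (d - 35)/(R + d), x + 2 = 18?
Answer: -11668/175 ≈ -66.674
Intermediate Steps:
x = 16 (x = -2 + 18 = 16)
Y(B) = -27 + B
u(m) = -75/7 - 46*m/7 + m²/7 (u(m) = -3 + ((m² - 46*m) - 54)/7 = -3 + (-54 + m² - 46*m)/7 = -3 + (-54/7 - 46*m/7 + m²/7) = -75/7 - 46*m/7 + m²/7)
W(R, d) = (-35 + d)/(R + d)
(u(49) + Y(-53)) + W(x, -41) = ((-75/7 - 46/7*49 + (⅐)*49²) + (-27 - 53)) + (-35 - 41)/(16 - 41) = ((-75/7 - 322 + (⅐)*2401) - 80) - 76/(-25) = ((-75/7 - 322 + 343) - 80) - 1/25*(-76) = (72/7 - 80) + 76/25 = -488/7 + 76/25 = -11668/175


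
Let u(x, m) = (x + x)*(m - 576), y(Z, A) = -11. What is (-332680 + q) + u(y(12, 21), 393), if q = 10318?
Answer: -318336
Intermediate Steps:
u(x, m) = 2*x*(-576 + m) (u(x, m) = (2*x)*(-576 + m) = 2*x*(-576 + m))
(-332680 + q) + u(y(12, 21), 393) = (-332680 + 10318) + 2*(-11)*(-576 + 393) = -322362 + 2*(-11)*(-183) = -322362 + 4026 = -318336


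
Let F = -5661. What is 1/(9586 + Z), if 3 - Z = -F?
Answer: 1/3928 ≈ 0.00025458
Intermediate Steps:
Z = -5658 (Z = 3 - (-1)*(-5661) = 3 - 1*5661 = 3 - 5661 = -5658)
1/(9586 + Z) = 1/(9586 - 5658) = 1/3928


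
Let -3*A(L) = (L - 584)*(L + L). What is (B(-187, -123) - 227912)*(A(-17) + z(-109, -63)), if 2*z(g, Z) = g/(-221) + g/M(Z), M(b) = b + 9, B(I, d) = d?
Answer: 37065476814515/23868 ≈ 1.5529e+9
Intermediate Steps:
M(b) = 9 + b
z(g, Z) = -g/442 + g/(2*(9 + Z)) (z(g, Z) = (g/(-221) + g/(9 + Z))/2 = (g*(-1/221) + g/(9 + Z))/2 = (-g/221 + g/(9 + Z))/2 = -g/442 + g/(2*(9 + Z)))
A(L) = -2*L*(-584 + L)/3 (A(L) = -(L - 584)*(L + L)/3 = -(-584 + L)*2*L/3 = -2*L*(-584 + L)/3)
(B(-187, -123) - 227912)*(A(-17) + z(-109, -63)) = (-123 - 227912)*((⅔)*(-17)*(584 - 1*(-17)) + (1/442)*(-109)*(212 - 1*(-63))/(9 - 63)) = -228035*((⅔)*(-17)*(584 + 17) + (1/442)*(-109)*(212 + 63)/(-54)) = -228035*((⅔)*(-17)*601 + (1/442)*(-109)*(-1/54)*275) = -228035*(-20434/3 + 29975/23868) = -228035*(-162542929/23868) = 37065476814515/23868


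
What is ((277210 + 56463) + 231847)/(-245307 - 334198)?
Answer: -113104/115901 ≈ -0.97587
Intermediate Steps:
((277210 + 56463) + 231847)/(-245307 - 334198) = (333673 + 231847)/(-579505) = 565520*(-1/579505) = -113104/115901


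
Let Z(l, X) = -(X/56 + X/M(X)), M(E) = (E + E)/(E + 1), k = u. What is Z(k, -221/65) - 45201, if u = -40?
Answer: -12655927/280 ≈ -45200.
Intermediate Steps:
k = -40
M(E) = 2*E/(1 + E) (M(E) = (2*E)/(1 + E) = 2*E/(1 + E))
Z(l, X) = -½ - 29*X/56 (Z(l, X) = -(X/56 + X/((2*X/(1 + X)))) = -(X*(1/56) + X*((1 + X)/(2*X))) = -(X/56 + (½ + X/2)) = -(½ + 29*X/56) = -½ - 29*X/56)
Z(k, -221/65) - 45201 = (-½ - (-6409)/(56*65)) - 45201 = (-½ - 29/56*(-17/5)) - 45201 = (-½ + 493/280) - 45201 = 353/280 - 45201 = -12655927/280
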